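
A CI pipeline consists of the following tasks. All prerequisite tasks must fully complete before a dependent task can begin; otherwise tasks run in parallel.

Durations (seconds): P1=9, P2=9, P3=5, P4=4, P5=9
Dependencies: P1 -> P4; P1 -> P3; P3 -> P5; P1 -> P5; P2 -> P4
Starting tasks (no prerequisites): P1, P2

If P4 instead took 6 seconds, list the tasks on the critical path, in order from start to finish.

P1, P3, P5

As given, the longest chain is P1→P3→P5 = 9+5+9 = 23, so the finish is 23 seconds.
P4 is off the critical path — its longest chain is 13 seconds, giving 10 of slack.
No other chain overtakes it, so the finish is 23 seconds.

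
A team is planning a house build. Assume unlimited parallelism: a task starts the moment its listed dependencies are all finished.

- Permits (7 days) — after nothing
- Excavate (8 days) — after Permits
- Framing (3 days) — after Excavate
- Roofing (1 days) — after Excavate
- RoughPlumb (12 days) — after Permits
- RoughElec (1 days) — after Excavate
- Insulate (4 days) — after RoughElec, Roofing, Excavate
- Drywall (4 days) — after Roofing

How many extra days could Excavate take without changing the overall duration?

The longest chain is Permits→Excavate→Roofing→Insulate = 7+8+1+4 = 20; overall finish 20 days.
Longest path through Excavate: 20 days (earliest finish 15, latest finish 15).
So Excavate can slip 15 − 15 = 0 days.

0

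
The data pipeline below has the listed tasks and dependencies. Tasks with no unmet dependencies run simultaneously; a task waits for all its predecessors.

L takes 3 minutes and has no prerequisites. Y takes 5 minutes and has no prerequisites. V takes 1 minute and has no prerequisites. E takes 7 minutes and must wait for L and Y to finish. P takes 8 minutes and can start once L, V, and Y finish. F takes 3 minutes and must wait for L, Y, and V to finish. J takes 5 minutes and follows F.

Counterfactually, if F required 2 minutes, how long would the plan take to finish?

13

Actual critical path: Y→F→J = 5+3+5 = 13 ⇒ 13 minutes.
F is on the critical path; changing it to 2 makes that path 12 minutes.
The binding chain switches to Y→P = 5+8 = 13; finish 13 minutes.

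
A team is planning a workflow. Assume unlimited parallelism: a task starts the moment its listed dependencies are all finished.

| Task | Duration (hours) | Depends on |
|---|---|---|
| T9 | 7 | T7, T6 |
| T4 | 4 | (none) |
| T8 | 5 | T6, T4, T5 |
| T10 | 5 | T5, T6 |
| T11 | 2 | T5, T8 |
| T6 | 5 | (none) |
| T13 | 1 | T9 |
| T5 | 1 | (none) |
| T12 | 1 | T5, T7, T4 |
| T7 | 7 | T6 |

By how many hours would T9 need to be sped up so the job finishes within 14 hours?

6

Current finish: 20 hours; target: 14.
T9 is on every critical path, so each hour cut from T9 cuts the finish by one (this holds down to a finish of 14).
Need 20 − 14 = 6 hours off T9 → T9 becomes 1 hour, finish becomes 14.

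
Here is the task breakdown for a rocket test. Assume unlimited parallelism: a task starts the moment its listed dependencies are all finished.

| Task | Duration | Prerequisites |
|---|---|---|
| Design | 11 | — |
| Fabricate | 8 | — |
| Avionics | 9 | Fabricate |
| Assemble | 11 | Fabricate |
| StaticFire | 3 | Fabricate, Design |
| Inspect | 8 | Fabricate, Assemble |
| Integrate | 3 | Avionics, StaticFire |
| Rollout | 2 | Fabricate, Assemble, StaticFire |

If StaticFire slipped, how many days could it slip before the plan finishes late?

10

Critical path: Fabricate→Assemble→Inspect = 8+11+8 = 27, so the finish is 27 days.
StaticFire finishes as early as 14 and must finish by 24.
So StaticFire can slip 24 − 14 = 10 days.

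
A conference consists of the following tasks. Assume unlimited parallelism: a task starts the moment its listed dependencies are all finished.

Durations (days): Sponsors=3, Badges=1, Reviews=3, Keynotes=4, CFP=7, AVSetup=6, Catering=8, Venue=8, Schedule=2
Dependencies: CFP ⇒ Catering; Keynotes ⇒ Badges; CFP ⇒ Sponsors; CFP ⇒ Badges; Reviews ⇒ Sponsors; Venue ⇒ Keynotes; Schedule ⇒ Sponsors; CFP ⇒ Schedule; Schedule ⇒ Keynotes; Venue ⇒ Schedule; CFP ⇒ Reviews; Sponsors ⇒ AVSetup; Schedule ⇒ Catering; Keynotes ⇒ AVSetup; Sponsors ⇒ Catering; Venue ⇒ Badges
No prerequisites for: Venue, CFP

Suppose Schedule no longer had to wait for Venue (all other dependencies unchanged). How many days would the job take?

21

Before: longest chain Venue→Schedule→Sponsors→Catering = 8+2+3+8 = 21, finish 21.
Without Venue→Schedule, Schedule's earliest start moves from 8 to 7.
After: CFP→Reviews→Sponsors→Catering = 7+3+3+8 = 21 → 21 days.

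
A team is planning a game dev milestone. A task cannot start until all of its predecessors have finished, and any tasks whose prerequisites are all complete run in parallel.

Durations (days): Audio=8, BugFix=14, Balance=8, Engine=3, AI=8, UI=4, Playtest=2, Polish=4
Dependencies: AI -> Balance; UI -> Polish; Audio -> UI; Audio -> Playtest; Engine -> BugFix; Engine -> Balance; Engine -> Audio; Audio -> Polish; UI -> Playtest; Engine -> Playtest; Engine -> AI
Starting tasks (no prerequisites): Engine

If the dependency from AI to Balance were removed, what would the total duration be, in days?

19

Before: longest chain Engine→Audio→UI→Polish = 3+8+4+4 = 19, finish 19.
Without AI→Balance, Balance's earliest start moves from 11 to 3.
The longest chain is now Engine→Audio→UI→Polish = 3+8+4+4 = 19, so the game dev milestone takes 19 days.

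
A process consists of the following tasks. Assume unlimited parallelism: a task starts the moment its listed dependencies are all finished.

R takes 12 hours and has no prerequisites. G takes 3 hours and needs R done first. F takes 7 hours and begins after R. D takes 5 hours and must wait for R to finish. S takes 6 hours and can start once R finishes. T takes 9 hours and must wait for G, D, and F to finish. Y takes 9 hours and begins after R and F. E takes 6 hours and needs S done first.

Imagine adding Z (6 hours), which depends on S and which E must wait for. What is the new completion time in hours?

Originally the plan takes 28 hours.
With Z inserted, E now waits for max(S, Z).
New critical path: R→S→Z→E = 12+6+6+6 = 30 ⇒ 30 hours.

30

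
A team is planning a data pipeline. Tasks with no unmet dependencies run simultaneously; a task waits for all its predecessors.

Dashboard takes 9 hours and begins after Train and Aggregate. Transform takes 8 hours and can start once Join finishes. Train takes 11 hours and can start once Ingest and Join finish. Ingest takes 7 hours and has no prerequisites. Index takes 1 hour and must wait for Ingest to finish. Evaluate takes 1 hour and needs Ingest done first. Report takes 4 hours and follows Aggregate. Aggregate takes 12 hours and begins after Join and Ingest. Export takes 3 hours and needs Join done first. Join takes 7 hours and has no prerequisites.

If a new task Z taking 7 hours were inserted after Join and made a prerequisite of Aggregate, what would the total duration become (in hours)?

35

Originally the data pipeline takes 28 hours.
With Z inserted, Aggregate now waits for max(Join, Ingest, Z).
New critical path: Join→Z→Aggregate→Dashboard = 7+7+12+9 = 35 ⇒ 35 hours.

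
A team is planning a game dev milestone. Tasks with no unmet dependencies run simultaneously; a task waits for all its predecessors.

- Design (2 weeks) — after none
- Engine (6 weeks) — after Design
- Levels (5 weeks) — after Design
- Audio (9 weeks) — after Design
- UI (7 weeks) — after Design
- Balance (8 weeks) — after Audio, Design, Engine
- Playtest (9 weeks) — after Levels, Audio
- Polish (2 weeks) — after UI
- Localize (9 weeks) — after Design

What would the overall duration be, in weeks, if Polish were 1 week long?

Actual critical path: Design→Audio→Playtest = 2+9+9 = 20 ⇒ 20 weeks.
The longest path through Polish is only 11 weeks, so Polish has float 9.
The critical path is still Design→Audio→Playtest; finish is now 20 weeks.

20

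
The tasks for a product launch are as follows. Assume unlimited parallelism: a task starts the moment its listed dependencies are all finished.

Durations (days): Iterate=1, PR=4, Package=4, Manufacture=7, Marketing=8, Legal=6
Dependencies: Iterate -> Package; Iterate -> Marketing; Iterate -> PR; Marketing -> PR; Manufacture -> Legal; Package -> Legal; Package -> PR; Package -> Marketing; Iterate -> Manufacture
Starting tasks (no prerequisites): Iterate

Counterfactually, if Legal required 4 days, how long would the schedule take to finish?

17

Baseline: Iterate→Package→Marketing→PR = 1+4+8+4 = 17 → 17 days.
The longest path through Legal is only 14 days, so Legal has float 3.
The critical path is still Iterate→Package→Marketing→PR; finish is now 17 days.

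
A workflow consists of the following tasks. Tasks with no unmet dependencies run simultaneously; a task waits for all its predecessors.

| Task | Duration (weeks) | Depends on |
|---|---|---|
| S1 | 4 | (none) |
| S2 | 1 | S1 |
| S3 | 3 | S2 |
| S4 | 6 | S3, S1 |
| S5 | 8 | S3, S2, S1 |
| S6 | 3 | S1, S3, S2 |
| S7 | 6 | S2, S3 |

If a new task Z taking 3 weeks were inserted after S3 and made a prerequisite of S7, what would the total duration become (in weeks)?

17

Originally the schedule takes 16 weeks.
With Z inserted, S7 now waits for max(S2, S3, Z).
New critical path: S1→S2→S3→Z→S7 = 4+1+3+3+6 = 17 ⇒ 17 weeks.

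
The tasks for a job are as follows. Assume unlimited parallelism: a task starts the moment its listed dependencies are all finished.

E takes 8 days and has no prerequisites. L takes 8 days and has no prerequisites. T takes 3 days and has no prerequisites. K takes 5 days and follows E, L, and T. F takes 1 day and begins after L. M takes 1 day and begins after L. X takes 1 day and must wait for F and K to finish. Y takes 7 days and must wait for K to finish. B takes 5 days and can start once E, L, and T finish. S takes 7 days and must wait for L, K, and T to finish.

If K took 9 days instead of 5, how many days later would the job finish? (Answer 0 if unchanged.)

4

As given, the longest chain is E→K→Y = 8+5+7 = 20, so the finish is 20 days.
Since K is critical, the +4 change carries straight to that chain (now 24 days).
The critical path is still E→K→Y; finish is now 24 days.
Change in finish: 24 − 20 = +4 days.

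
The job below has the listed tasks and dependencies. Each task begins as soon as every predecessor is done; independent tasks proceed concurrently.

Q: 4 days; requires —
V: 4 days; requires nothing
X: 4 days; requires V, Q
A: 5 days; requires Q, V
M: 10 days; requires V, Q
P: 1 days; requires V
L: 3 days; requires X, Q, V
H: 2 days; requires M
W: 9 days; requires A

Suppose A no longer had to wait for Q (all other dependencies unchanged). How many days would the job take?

18

With the dependency in place, Q→A→W = 4+5+9 = 18 sets the finish at 18 days.
Dropping Q→A doesn't change A's earliest start (4); another predecessor still binds.
The longest chain is now V→A→W = 4+5+9 = 18, so the job takes 18 days.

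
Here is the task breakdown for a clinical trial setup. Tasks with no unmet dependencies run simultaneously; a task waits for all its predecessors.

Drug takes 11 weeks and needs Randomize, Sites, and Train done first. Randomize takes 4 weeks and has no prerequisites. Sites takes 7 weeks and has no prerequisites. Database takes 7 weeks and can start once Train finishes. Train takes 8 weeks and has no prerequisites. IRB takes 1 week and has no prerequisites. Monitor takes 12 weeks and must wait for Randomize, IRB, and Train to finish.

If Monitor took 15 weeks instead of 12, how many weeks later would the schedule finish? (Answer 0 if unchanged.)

The binding path is Train→Monitor = 8+12 = 20; finish at 20 weeks.
Monitor lies on that path, so at 15 weeks the path becomes 23 weeks.
That remains the longest chain; total 23 weeks.
Change in finish: 23 − 20 = +3 weeks.

3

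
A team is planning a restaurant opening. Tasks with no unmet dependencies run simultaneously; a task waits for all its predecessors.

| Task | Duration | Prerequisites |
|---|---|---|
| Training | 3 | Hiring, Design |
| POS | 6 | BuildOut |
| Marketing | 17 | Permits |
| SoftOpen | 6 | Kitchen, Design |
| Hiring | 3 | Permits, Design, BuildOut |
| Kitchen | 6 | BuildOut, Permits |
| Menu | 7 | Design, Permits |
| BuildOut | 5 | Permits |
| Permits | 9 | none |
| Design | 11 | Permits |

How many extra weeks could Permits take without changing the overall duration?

0

The longest chain is Permits→Design→Menu = 9+11+7 = 27; overall finish 27 weeks.
The longest chain containing Permits totals 27 weeks.
Float = 27 − 27 = 0.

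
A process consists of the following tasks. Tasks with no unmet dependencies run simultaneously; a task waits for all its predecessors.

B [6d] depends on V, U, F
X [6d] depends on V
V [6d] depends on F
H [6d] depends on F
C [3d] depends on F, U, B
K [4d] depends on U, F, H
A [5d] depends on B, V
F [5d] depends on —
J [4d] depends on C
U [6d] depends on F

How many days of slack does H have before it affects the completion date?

Critical path: F→U→B→C→J = 5+6+6+3+4 = 24, so the finish is 24 days.
Longest path through H: 15 days (earliest finish 11, latest finish 20).
Slack of H = 14 − 5 = 9 days.

9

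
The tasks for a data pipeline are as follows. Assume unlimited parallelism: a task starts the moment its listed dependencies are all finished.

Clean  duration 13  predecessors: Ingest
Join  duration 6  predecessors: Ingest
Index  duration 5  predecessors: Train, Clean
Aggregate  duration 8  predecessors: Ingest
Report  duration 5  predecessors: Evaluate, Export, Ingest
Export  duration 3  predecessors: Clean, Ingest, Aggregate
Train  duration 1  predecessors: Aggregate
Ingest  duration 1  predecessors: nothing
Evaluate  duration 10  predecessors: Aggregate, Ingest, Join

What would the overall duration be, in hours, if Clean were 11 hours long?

24

Actual critical path: Ingest→Aggregate→Evaluate→Report = 1+8+10+5 = 24 ⇒ 24 hours.
Clean is off the critical path — its longest chain is 22 hours, giving 2 of slack.
The critical path is still Ingest→Aggregate→Evaluate→Report; finish is now 24 hours.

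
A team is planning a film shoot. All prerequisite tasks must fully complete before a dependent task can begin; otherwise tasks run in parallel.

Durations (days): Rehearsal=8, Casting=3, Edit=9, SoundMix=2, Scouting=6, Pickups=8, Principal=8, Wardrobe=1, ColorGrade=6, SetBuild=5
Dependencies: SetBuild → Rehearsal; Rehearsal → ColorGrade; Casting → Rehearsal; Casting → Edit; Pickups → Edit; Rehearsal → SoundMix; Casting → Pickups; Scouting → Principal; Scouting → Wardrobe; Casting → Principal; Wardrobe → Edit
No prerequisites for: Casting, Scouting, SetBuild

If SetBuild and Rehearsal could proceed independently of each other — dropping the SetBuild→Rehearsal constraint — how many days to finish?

Original critical path: Casting→Pickups→Edit = 3+8+9 = 20 ⇒ 20 days.
Without SetBuild→Rehearsal, Rehearsal's earliest start moves from 5 to 3.
The longest chain is now Casting→Pickups→Edit = 3+8+9 = 20, so the film shoot takes 20 days.

20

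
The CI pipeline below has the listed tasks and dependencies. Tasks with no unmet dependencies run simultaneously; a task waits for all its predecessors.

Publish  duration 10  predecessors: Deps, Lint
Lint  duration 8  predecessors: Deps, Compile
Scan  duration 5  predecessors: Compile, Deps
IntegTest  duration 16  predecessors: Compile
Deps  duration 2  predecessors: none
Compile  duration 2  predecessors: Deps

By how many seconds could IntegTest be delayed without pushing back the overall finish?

2

The longest chain is Deps→Compile→Lint→Publish = 2+2+8+10 = 22; overall finish 22 seconds.
Longest path through IntegTest: 20 seconds (earliest finish 20, latest finish 22).
Slack of IntegTest = 6 − 4 = 2 seconds.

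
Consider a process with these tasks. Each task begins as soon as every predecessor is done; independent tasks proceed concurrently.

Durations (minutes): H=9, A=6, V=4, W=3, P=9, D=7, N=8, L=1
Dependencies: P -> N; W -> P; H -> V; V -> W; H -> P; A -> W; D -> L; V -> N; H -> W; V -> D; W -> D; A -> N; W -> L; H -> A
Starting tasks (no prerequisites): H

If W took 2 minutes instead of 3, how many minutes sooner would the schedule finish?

Baseline: H→A→W→P→N = 9+6+3+9+8 = 35 → 35 minutes.
Since W is critical, the -1 change carries straight to that chain (now 34 minutes).
The critical path is still H→A→W→P→N; finish is now 34 minutes.
Change in finish: 34 − 35 = -1 minutes.

1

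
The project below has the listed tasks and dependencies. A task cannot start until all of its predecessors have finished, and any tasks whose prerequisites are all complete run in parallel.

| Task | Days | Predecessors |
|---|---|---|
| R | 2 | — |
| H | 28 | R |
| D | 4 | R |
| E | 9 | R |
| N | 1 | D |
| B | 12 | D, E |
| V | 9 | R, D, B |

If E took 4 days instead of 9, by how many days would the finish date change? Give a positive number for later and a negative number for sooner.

-2

Actual critical path: R→E→B→V = 2+9+12+9 = 32 ⇒ 32 days.
E lies on that path, so at 4 days the path becomes 27 days.
Now R→H = 2+28 = 30 is longest, so the finish becomes 30 days.
Change in finish: 30 − 32 = -2 days.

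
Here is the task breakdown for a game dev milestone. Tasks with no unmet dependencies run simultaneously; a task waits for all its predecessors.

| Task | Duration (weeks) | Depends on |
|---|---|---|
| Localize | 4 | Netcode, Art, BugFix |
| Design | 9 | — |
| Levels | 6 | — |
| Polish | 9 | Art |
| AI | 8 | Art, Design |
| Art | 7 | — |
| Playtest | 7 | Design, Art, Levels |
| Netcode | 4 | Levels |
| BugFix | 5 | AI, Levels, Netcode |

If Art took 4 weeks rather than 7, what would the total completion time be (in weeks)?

Actual critical path: Design→AI→BugFix→Localize = 9+8+5+4 = 26 ⇒ 26 weeks.
Art has 2 weeks of float (longest path through it is 24).
That remains the longest chain; total 26 weeks.

26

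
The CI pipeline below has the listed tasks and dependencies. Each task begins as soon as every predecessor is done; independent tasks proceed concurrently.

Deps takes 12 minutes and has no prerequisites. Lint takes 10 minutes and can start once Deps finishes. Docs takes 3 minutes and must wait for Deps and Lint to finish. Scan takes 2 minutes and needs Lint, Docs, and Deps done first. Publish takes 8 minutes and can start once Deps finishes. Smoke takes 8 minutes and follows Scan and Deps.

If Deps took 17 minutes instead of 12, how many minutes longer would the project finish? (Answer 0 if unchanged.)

Critical path before the change: Deps→Lint→Docs→Scan→Smoke = 12+10+3+2+8 = 35 giving 35 minutes.
Deps is on the critical path; changing it to 17 makes that path 40 minutes.
The critical path is still Deps→Lint→Docs→Scan→Smoke; finish is now 40 minutes.
Change in finish: 40 − 35 = +5 minutes.

5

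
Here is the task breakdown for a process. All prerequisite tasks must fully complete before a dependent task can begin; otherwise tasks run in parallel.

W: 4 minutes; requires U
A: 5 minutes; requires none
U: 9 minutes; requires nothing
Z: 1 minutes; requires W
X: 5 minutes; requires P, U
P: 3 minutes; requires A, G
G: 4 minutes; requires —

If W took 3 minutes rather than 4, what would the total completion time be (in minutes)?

Critical path before the change: U→W→Z = 9+4+1 = 14 giving 14 minutes.
W is on the critical path; changing it to 3 makes that path 13 minutes.
New critical path: U→X = 9+5 = 14 ⇒ 14 minutes.

14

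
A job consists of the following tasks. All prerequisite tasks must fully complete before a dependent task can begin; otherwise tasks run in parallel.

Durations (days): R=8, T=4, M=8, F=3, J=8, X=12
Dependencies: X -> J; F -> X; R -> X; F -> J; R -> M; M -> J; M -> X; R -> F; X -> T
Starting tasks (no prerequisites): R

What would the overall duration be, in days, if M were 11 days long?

39

Actual critical path: R→M→X→J = 8+8+12+8 = 36 ⇒ 36 days.
M is on the critical path; changing it to 11 makes that path 39 days.
The critical path is still R→M→X→J; finish is now 39 days.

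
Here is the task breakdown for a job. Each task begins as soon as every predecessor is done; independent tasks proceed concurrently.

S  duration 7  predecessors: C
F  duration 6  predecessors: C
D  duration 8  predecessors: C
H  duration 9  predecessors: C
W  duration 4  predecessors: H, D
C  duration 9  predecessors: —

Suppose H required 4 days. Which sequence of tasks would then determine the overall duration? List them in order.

Baseline: C→H→W = 9+9+4 = 22 → 22 days.
H lies on that path, so at 4 days the path becomes 17 days.
Now C→D→W = 9+8+4 = 21 is longest, so the finish becomes 21 days.

C, D, W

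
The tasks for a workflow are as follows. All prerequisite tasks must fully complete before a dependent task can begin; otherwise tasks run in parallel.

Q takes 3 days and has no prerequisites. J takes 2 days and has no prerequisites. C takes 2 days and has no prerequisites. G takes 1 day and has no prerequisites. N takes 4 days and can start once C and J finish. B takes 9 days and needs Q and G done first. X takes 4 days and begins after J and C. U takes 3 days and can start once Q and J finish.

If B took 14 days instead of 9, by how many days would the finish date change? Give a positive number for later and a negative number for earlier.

As given, the longest chain is Q→B = 3+9 = 12, so the finish is 12 days.
B lies on that path, so at 14 days the path becomes 17 days.
That remains the longest chain; total 17 days.
Change in finish: 17 − 12 = +5 days.

5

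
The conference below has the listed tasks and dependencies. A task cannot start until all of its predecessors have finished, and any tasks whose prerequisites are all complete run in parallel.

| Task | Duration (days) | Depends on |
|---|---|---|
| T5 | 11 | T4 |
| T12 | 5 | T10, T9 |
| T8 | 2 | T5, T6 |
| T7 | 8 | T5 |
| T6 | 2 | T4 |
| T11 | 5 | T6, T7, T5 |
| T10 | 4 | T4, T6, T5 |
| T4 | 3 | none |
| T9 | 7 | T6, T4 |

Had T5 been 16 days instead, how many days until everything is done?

Critical path before the change: T4→T5→T7→T11 = 3+11+8+5 = 27 giving 27 days.
T5 lies on that path, so at 16 days the path becomes 32 days.
No other chain overtakes it, so the finish is 32 days.

32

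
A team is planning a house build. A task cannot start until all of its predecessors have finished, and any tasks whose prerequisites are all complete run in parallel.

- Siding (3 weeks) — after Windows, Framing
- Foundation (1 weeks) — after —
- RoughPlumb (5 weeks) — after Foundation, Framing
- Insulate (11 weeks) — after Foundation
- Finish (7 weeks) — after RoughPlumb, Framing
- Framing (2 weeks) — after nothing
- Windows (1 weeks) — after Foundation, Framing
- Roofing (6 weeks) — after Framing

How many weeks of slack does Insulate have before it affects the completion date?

Framing→RoughPlumb→Finish = 2+5+7 = 14 sets the makespan at 14 weeks.
Longest path through Insulate: 12 weeks (earliest finish 12, latest finish 14).
So Insulate can slip 14 − 12 = 2 weeks.

2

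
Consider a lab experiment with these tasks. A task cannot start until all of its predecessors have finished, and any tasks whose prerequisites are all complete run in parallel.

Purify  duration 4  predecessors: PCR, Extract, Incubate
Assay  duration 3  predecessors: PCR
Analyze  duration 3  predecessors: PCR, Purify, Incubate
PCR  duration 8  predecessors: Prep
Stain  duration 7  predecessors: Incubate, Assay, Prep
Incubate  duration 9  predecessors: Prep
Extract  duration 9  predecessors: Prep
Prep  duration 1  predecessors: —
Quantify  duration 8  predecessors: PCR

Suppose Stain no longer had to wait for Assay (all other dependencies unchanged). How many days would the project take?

Original critical path: Prep→PCR→Assay→Stain = 1+8+3+7 = 19 ⇒ 19 days.
Without Assay→Stain, Stain's earliest start moves from 12 to 10.
After: Prep→Incubate→Purify→Analyze = 1+9+4+3 = 17 → 17 days.

17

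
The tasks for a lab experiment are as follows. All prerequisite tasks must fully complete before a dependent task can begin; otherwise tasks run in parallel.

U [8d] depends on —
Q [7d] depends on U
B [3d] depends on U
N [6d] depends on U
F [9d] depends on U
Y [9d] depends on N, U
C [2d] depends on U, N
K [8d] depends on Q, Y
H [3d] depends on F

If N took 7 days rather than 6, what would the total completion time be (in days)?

32

Actual critical path: U→N→Y→K = 8+6+9+8 = 31 ⇒ 31 days.
N is on the critical path; changing it to 7 makes that path 32 days.
No other chain overtakes it, so the finish is 32 days.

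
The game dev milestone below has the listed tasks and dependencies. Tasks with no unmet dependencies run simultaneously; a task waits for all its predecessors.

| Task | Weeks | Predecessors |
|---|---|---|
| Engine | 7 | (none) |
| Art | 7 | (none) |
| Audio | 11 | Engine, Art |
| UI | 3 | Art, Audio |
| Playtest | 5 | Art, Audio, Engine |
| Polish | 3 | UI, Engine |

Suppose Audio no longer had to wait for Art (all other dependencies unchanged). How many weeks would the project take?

24

Before: longest chain Engine→Audio→UI→Polish = 7+11+3+3 = 24, finish 24.
Dropping Art→Audio doesn't change Audio's earliest start (7); another predecessor still binds.
The longest chain is now Engine→Audio→UI→Polish = 7+11+3+3 = 24, so the project takes 24 weeks.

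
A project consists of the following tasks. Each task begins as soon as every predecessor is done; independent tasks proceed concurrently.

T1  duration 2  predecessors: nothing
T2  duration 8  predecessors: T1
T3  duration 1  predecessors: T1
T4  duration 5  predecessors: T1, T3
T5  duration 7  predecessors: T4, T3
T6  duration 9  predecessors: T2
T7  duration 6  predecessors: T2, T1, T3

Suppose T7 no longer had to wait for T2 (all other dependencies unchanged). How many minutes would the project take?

19

With the dependency in place, T1→T2→T6 = 2+8+9 = 19 sets the finish at 19 minutes.
Without T2→T7, T7's earliest start moves from 10 to 3.
New critical path: T1→T2→T6 = 2+8+9 = 19 ⇒ 19 minutes.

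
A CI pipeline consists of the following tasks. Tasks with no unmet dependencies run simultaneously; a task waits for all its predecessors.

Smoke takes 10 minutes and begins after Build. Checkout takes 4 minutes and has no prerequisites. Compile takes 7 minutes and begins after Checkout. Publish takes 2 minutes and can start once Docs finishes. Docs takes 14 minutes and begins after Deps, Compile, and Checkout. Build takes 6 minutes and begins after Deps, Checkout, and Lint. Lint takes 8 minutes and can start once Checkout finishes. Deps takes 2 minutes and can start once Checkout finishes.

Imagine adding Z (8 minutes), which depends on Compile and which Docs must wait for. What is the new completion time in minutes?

35

Originally the project takes 28 minutes.
With Z inserted, Docs now waits for max(Deps, Compile, Checkout, Z).
New critical path: Checkout→Compile→Z→Docs→Publish = 4+7+8+14+2 = 35 ⇒ 35 minutes.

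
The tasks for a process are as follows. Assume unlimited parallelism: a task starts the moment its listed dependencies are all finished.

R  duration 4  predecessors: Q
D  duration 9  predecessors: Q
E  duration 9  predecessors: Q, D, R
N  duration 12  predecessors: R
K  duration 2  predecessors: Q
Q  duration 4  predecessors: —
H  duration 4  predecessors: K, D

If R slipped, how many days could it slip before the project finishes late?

2

Critical path: Q→D→E = 4+9+9 = 22, so the finish is 22 days.
R finishes as early as 8 and must finish by 10.
Slack of R = 6 − 4 = 2 days.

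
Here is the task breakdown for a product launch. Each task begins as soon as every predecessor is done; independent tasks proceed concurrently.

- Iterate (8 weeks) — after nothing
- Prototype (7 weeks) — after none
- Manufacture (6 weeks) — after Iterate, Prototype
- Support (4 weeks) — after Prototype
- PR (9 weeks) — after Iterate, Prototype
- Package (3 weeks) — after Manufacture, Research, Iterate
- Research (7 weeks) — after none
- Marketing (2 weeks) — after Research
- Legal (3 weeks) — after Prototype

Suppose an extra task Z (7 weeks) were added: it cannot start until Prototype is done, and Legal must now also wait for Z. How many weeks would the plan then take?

17

Originally the plan takes 17 weeks.
With Z inserted, Legal now waits for max(Prototype, Z).
New critical path: Prototype→Z→Legal = 7+7+3 = 17 ⇒ 17 weeks.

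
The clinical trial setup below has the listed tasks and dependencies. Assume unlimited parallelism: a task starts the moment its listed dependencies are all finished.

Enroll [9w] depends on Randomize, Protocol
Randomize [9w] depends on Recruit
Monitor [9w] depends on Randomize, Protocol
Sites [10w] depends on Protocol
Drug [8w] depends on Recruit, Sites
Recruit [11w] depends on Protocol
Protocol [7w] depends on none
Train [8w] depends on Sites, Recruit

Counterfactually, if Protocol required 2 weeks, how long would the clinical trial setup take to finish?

Actual critical path: Protocol→Recruit→Randomize→Enroll = 7+11+9+9 = 36 ⇒ 36 weeks.
Since Protocol is critical, the -5 change carries straight to that chain (now 31 weeks).
That remains the longest chain; total 31 weeks.

31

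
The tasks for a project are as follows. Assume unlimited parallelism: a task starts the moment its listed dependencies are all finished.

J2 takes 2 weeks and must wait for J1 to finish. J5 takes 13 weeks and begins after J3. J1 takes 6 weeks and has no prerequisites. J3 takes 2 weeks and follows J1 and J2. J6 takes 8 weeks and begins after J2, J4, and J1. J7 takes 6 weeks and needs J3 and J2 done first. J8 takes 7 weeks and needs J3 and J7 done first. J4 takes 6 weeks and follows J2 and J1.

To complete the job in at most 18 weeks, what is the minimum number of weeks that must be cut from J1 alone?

Current finish: 23 weeks; target: 18.
J1 is on every critical path, so each week cut from J1 cuts the finish by one (this holds down to a finish of 18).
Need 23 − 18 = 5 weeks off J1 → J1 becomes 1 week, finish becomes 18.

5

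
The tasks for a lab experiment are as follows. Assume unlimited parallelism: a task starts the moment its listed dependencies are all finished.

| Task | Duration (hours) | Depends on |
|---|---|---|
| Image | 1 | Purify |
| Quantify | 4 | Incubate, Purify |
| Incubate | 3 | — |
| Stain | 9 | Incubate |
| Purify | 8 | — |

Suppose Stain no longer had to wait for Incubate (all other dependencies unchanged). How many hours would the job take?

With the dependency in place, Incubate→Stain = 3+9 = 12 sets the finish at 12 hours.
Without Incubate→Stain, Stain's earliest start moves from 3 to 0.
New critical path: Purify→Quantify = 8+4 = 12 ⇒ 12 hours.

12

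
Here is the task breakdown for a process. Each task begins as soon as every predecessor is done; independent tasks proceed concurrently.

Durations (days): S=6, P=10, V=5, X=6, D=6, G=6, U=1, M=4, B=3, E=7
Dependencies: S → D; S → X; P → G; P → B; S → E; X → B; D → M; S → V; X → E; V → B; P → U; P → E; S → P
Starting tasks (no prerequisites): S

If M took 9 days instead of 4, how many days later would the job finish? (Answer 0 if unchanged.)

0

Baseline: S→P→E = 6+10+7 = 23 → 23 days.
M has 7 days of float (longest path through it is 16).
The critical path is still S→P→E; finish is now 23 days.
Change in finish: 23 − 23 = +0 days.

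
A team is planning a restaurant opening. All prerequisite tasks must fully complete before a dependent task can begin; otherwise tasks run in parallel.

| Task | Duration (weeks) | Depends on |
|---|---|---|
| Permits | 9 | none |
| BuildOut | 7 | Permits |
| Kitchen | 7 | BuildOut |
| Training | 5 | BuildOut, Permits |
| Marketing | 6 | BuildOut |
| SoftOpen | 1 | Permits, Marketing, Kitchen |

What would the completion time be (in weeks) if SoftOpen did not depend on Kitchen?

Before: longest chain Permits→BuildOut→Kitchen→SoftOpen = 9+7+7+1 = 24, finish 24.
Without Kitchen→SoftOpen, SoftOpen's earliest start moves from 23 to 22.
The longest chain is now Permits→BuildOut→Kitchen = 9+7+7 = 23, so the plan takes 23 weeks.

23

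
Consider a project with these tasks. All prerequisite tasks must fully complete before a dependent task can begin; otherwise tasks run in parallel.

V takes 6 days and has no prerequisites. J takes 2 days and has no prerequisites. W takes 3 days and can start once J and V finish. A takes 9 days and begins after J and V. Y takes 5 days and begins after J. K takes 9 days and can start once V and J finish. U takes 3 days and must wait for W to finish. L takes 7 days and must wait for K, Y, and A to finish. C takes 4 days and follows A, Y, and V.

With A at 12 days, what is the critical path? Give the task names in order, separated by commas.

V, A, L

Critical path before the change: V→A→L = 6+9+7 = 22 giving 22 days.
A is on the critical path; changing it to 12 makes that path 25 days.
That remains the longest chain; total 25 days.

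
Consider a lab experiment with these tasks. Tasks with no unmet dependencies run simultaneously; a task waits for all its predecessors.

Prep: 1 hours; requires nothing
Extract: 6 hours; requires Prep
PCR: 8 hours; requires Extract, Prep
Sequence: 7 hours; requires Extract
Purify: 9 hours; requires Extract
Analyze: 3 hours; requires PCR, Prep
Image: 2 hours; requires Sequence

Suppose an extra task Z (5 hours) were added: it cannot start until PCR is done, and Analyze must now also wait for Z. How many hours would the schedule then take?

Originally the schedule takes 18 hours.
With Z inserted, Analyze now waits for max(PCR, Prep, Z).
New critical path: Prep→Extract→PCR→Z→Analyze = 1+6+8+5+3 = 23 ⇒ 23 hours.

23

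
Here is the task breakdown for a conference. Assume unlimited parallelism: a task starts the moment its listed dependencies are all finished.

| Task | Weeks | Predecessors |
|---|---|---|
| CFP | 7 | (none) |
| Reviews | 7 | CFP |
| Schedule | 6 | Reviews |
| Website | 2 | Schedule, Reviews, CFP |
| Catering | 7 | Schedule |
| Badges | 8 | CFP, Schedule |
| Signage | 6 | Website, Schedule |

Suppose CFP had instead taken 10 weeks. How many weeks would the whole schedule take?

Baseline: CFP→Reviews→Schedule→Website→Signage = 7+7+6+2+6 = 28 → 28 weeks.
Since CFP is critical, the +3 change carries straight to that chain (now 31 weeks).
That remains the longest chain; total 31 weeks.

31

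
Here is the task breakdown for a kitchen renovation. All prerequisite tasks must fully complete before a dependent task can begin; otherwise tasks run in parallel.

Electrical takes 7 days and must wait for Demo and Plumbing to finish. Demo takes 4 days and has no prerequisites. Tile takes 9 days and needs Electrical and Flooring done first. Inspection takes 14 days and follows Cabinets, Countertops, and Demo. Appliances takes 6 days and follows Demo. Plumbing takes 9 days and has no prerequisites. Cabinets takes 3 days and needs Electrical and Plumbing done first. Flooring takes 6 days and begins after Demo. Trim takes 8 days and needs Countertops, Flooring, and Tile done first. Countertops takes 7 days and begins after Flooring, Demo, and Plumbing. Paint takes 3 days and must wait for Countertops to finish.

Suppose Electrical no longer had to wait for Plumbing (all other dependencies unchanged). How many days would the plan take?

With the dependency in place, Plumbing→Electrical→Cabinets→Inspection = 9+7+3+14 = 33 sets the finish at 33 days.
Without Plumbing→Electrical, Electrical's earliest start moves from 9 to 4.
After: Demo→Flooring→Countertops→Inspection = 4+6+7+14 = 31 → 31 days.

31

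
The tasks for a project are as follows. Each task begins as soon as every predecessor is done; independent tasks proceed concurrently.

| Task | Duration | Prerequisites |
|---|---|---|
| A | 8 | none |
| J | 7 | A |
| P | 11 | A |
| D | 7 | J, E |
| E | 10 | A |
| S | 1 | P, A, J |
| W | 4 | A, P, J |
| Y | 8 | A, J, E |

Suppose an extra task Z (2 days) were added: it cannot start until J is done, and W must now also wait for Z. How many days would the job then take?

Originally the job takes 26 days.
With Z inserted, W now waits for max(A, P, J, Z).
New critical path: A→E→Y = 8+10+8 = 26 ⇒ 26 days.

26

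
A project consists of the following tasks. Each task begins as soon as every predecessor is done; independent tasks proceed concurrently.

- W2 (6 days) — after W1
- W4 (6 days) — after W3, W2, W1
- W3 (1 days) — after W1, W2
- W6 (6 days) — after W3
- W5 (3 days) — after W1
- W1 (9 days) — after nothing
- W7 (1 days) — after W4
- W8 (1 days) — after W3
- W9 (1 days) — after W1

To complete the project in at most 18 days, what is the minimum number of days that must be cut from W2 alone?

5

Current finish: 23 days; target: 18.
W2 is on every critical path, so each day cut from W2 cuts the finish by one (this holds down to a finish of 18).
Need 23 − 18 = 5 days off W2 → W2 becomes 1 day, finish becomes 18.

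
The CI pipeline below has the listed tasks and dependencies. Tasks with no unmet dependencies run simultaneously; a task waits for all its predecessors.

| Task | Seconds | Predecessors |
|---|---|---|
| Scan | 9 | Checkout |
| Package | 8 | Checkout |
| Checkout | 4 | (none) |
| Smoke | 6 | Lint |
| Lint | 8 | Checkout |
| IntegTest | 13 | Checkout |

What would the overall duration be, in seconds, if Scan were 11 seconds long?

18

The binding path is Checkout→Lint→Smoke = 4+8+6 = 18; finish at 18 seconds.
Scan has 5 seconds of float (longest path through it is 13).
That remains the longest chain; total 18 seconds.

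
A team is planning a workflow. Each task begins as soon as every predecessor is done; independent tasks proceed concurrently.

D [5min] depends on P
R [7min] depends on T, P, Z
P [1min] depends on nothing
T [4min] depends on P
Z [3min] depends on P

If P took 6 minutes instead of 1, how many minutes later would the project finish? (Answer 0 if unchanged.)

The binding path is P→T→R = 1+4+7 = 12; finish at 12 minutes.
P is on the critical path; changing it to 6 makes that path 17 minutes.
That remains the longest chain; total 17 minutes.
Change in finish: 17 − 12 = +5 minutes.

5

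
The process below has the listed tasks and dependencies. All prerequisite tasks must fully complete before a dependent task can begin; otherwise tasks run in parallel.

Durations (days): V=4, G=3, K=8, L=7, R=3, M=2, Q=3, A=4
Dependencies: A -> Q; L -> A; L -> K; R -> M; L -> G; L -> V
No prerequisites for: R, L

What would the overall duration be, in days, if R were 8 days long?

15

Critical path before the change: L→K = 7+8 = 15 giving 15 days.
R has 10 days of float (longest path through it is 5).
That remains the longest chain; total 15 days.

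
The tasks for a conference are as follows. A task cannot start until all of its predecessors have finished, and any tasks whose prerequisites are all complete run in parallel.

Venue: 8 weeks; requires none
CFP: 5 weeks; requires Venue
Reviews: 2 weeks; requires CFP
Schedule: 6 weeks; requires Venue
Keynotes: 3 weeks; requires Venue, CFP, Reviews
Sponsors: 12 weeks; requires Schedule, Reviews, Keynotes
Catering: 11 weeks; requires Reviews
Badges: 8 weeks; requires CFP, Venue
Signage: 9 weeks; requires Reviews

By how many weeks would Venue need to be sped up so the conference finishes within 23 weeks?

Current finish: 30 weeks; target: 23.
Venue is on every critical path, so each week cut from Venue cuts the finish by one (this holds down to a finish of 23).
Need 30 − 23 = 7 weeks off Venue → Venue becomes 1 week, finish becomes 23.

7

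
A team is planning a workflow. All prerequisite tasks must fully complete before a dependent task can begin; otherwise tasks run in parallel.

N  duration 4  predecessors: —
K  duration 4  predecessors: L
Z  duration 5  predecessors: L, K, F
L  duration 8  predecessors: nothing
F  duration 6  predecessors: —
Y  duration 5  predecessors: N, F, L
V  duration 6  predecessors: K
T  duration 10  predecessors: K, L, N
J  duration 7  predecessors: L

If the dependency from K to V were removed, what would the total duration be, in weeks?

22

With the dependency in place, L→K→T = 8+4+10 = 22 sets the finish at 22 weeks.
Without K→V, V's earliest start moves from 12 to 0.
The longest chain is now L→K→T = 8+4+10 = 22, so the schedule takes 22 weeks.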